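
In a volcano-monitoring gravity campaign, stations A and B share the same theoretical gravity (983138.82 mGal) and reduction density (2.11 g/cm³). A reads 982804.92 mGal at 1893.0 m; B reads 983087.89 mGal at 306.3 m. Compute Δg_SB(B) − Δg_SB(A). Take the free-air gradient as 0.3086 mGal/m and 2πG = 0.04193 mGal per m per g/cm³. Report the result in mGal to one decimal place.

-66.3

Δg_SB(A) = 982804.92 − 983138.82 + 0.3086×1893.0 − 0.04193×2.11×1893.0 = 82.80 mGal
Δg_SB(B) = 983087.89 − 983138.82 + 0.3086×306.3 − 0.04193×2.11×306.3 = 16.50 mGal
Difference = 16.50 − (82.80) = -66.30 mGal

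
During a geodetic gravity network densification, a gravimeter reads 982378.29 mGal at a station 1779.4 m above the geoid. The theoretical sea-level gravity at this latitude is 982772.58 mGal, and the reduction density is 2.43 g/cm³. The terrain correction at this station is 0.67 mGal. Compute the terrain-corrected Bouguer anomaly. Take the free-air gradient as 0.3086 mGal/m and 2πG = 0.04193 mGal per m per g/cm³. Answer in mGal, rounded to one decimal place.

Free-air correction = 0.3086 × 1779.4 = 549.12 mGal
Free-air anomaly = 982378.29 − 982772.58 + (549.12) = 154.83 mGal
Bouguer slab correction = 0.04193 × 2.43 × 1779.4 = 181.30 mGal
Simple Bouguer anomaly = 154.83 − (181.30) = -26.47 mGal
Complete Bouguer anomaly = -26.47 + 0.67 = -25.80 mGal

-25.8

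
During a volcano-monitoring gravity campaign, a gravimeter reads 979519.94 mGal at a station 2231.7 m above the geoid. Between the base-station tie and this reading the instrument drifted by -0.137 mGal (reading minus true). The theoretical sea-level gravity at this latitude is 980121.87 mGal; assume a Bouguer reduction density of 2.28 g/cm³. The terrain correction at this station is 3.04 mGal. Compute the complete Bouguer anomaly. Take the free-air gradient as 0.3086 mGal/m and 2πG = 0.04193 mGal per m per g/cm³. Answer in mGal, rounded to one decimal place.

Drift-corrected reading = 979519.94 − (-0.137) = 979520.077 mGal
Free-air correction = 0.3086 × 2231.7 = 688.70 mGal
Free-air anomaly = 979520.077 − 980121.87 + (688.70) = 86.907 mGal
Bouguer slab correction = 0.04193 × 2.28 × 2231.7 = 213.35 mGal
Simple Bouguer anomaly = 86.907 − (213.35) = -126.443 mGal
Complete Bouguer anomaly = -126.443 + 3.04 = -123.403 mGal

-123.4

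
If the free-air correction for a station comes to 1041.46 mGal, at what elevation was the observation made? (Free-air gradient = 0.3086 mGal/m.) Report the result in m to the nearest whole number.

h = 1041.46 / 0.3086 = 3374.79 m

3375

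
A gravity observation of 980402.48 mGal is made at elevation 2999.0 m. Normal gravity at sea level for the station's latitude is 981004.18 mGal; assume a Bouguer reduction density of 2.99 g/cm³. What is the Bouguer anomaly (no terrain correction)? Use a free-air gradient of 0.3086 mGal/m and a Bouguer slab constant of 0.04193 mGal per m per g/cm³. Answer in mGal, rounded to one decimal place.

-52.2

Free-air correction = 0.3086 × 2999.0 = 925.49 mGal
Free-air anomaly = 980402.48 − 981004.18 + (925.49) = 323.79 mGal
Bouguer slab correction = 0.04193 × 2.99 × 2999.0 = 375.99 mGal
Simple Bouguer anomaly = 323.79 − (375.99) = -52.20 mGal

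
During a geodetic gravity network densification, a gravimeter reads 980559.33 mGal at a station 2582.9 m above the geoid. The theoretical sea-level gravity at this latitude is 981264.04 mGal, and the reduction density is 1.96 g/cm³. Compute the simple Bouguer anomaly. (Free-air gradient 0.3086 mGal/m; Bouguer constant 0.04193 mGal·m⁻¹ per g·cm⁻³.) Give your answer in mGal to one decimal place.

-119.9

Free-air correction = 0.3086 × 2582.9 = 797.08 mGal
Free-air anomaly = 980559.33 − 981264.04 + (797.08) = 92.37 mGal
Bouguer slab correction = 0.04193 × 1.96 × 2582.9 = 212.27 mGal
Simple Bouguer anomaly = 92.37 − (212.27) = -119.90 mGal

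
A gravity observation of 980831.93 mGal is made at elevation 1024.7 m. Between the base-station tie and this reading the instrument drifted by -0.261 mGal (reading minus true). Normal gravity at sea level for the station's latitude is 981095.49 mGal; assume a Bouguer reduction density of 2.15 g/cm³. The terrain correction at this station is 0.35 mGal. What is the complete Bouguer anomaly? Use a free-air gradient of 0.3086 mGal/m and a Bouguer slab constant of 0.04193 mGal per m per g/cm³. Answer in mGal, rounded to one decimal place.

Drift-corrected reading = 980831.93 − (-0.261) = 980832.191 mGal
Free-air correction = 0.3086 × 1024.7 = 316.22 mGal
Free-air anomaly = 980832.191 − 981095.49 + (316.22) = 52.921 mGal
Bouguer slab correction = 0.04193 × 2.15 × 1024.7 = 92.38 mGal
Simple Bouguer anomaly = 52.921 − (92.38) = -39.459 mGal
Complete Bouguer anomaly = -39.459 + 0.35 = -39.109 mGal

-39.1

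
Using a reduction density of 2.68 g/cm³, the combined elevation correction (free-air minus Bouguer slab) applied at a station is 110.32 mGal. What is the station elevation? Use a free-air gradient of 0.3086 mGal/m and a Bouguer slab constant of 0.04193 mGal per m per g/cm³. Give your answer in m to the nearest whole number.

Combined gradient = 0.3086 − 0.04193 × 2.68 = 0.1962276 mGal/m
h = 110.32 / 0.1962276 = 562.20 m

562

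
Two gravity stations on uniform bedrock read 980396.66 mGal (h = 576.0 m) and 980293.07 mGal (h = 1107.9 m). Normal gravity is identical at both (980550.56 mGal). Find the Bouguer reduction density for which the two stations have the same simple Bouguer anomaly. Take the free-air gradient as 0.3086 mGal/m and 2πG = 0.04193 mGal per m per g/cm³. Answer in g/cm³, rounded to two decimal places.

Δg_obs = 980293.07 − 980396.66 = -103.59 mGal over Δh = 1107.9 − 576.0 = 531.9 m
Equal Bouguer anomalies ⇒ Δg_obs + (0.3086 − 0.04193ρ)·Δh = 0
0.3086 − 0.04193ρ = −Δg_obs/Δh = 0.19475
ρ = (0.3086 − 0.19475) / 0.04193 = 2.72 g/cm³

2.72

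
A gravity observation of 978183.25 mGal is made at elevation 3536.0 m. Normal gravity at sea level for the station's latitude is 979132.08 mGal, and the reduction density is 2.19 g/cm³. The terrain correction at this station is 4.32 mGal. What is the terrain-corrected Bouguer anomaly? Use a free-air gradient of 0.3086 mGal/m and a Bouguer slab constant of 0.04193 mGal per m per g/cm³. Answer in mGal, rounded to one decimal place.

Free-air correction = 0.3086 × 3536.0 = 1091.21 mGal
Free-air anomaly = 978183.25 − 979132.08 + (1091.21) = 142.38 mGal
Bouguer slab correction = 0.04193 × 2.19 × 3536.0 = 324.70 mGal
Simple Bouguer anomaly = 142.38 − (324.70) = -182.32 mGal
Complete Bouguer anomaly = -182.32 + 4.32 = -178.00 mGal

-178.0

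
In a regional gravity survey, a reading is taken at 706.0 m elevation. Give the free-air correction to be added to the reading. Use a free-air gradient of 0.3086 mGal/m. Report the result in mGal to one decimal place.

217.9

Free-air correction = 0.3086 × 706.0 = 217.9 mGal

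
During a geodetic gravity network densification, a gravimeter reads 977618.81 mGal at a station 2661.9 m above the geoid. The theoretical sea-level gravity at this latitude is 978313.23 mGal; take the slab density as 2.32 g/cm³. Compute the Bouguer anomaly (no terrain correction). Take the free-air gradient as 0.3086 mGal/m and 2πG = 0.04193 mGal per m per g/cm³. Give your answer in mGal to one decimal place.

Free-air correction = 0.3086 × 2661.9 = 821.46 mGal
Free-air anomaly = 977618.81 − 978313.23 + (821.46) = 127.04 mGal
Bouguer slab correction = 0.04193 × 2.32 × 2661.9 = 258.94 mGal
Simple Bouguer anomaly = 127.04 − (258.94) = -131.90 mGal

-131.9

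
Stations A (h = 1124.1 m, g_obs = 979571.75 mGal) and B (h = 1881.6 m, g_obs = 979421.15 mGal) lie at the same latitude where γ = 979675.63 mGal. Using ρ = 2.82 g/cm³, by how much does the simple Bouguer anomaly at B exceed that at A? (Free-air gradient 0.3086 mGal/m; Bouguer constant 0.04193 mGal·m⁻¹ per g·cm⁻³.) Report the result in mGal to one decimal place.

-6.4

Δg_SB(A) = 979571.75 − 979675.63 + 0.3086×1124.1 − 0.04193×2.82×1124.1 = 110.10 mGal
Δg_SB(B) = 979421.15 − 979675.63 + 0.3086×1881.6 − 0.04193×2.82×1881.6 = 103.70 mGal
Difference = 103.70 − (110.10) = -6.40 mGal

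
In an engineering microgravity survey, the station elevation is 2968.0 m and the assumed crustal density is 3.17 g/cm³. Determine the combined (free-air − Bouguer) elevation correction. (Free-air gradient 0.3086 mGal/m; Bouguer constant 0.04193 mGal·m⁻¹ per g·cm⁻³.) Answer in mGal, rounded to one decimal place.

521.4

Combined gradient = 0.3086 − 0.04193 × 3.17 = 0.1756819 mGal/m
Combined elevation correction = 0.1756819 × 2968.0 = 521.4 mGal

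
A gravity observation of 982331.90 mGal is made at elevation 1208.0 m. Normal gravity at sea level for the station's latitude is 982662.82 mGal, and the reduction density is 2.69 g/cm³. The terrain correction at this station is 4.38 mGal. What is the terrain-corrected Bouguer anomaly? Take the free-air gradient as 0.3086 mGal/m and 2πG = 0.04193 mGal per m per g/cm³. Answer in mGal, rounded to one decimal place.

Free-air correction = 0.3086 × 1208.0 = 372.79 mGal
Free-air anomaly = 982331.90 − 982662.82 + (372.79) = 41.87 mGal
Bouguer slab correction = 0.04193 × 2.69 × 1208.0 = 136.25 mGal
Simple Bouguer anomaly = 41.87 − (136.25) = -94.38 mGal
Complete Bouguer anomaly = -94.38 + 4.38 = -90.00 mGal

-90.0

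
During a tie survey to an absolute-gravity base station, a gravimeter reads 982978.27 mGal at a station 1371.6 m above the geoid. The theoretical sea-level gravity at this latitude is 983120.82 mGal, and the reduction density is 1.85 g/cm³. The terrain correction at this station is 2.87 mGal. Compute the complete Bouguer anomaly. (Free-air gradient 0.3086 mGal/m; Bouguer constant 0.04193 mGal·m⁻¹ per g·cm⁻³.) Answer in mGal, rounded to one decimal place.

Free-air correction = 0.3086 × 1371.6 = 423.28 mGal
Free-air anomaly = 982978.27 − 983120.82 + (423.28) = 280.73 mGal
Bouguer slab correction = 0.04193 × 1.85 × 1371.6 = 106.40 mGal
Simple Bouguer anomaly = 280.73 − (106.40) = 174.33 mGal
Complete Bouguer anomaly = 174.33 + 2.87 = 177.20 mGal

177.2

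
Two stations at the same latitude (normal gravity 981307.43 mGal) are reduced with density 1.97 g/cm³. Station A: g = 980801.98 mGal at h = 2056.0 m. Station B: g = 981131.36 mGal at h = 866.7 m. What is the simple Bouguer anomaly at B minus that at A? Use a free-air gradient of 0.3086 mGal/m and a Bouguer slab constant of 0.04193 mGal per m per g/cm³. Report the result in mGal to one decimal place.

60.6

Δg_SB(A) = 980801.98 − 981307.43 + 0.3086×2056.0 − 0.04193×1.97×2056.0 = -40.80 mGal
Δg_SB(B) = 981131.36 − 981307.43 + 0.3086×866.7 − 0.04193×1.97×866.7 = 19.80 mGal
Difference = 19.80 − (-40.80) = 60.60 mGal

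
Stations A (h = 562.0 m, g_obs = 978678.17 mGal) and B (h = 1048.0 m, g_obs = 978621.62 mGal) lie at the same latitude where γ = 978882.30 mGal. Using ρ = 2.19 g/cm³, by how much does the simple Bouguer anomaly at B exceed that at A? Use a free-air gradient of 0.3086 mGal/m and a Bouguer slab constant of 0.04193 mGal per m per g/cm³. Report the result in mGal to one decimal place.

48.8

Δg_SB(A) = 978678.17 − 978882.30 + 0.3086×562.0 − 0.04193×2.19×562.0 = -82.30 mGal
Δg_SB(B) = 978621.62 − 978882.30 + 0.3086×1048.0 − 0.04193×2.19×1048.0 = -33.50 mGal
Difference = -33.50 − (-82.30) = 48.80 mGal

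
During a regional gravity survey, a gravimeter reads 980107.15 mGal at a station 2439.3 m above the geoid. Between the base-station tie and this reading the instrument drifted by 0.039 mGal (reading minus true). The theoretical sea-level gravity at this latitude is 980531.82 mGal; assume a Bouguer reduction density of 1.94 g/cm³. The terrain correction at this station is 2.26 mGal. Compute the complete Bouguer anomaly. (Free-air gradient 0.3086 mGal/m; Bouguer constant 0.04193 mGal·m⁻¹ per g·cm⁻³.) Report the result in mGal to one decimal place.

131.9

Drift-corrected reading = 980107.15 − (0.039) = 980107.111 mGal
Free-air correction = 0.3086 × 2439.3 = 752.77 mGal
Free-air anomaly = 980107.111 − 980531.82 + (752.77) = 328.061 mGal
Bouguer slab correction = 0.04193 × 1.94 × 2439.3 = 198.42 mGal
Simple Bouguer anomaly = 328.061 − (198.42) = 129.641 mGal
Complete Bouguer anomaly = 129.641 + 2.26 = 131.901 mGal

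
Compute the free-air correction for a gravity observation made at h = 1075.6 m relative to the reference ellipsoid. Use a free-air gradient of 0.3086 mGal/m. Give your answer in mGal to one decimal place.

331.9

Free-air correction = 0.3086 × 1075.6 = 331.9 mGal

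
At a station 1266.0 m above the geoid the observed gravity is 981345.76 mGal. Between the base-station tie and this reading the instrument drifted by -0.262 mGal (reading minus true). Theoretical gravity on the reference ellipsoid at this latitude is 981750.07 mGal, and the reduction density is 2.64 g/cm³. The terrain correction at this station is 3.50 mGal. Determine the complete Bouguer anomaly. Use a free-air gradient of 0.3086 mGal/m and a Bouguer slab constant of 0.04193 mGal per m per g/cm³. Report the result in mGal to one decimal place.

-150.0

Drift-corrected reading = 981345.76 − (-0.262) = 981346.022 mGal
Free-air correction = 0.3086 × 1266.0 = 390.69 mGal
Free-air anomaly = 981346.022 − 981750.07 + (390.69) = -13.358 mGal
Bouguer slab correction = 0.04193 × 2.64 × 1266.0 = 140.14 mGal
Simple Bouguer anomaly = -13.358 − (140.14) = -153.498 mGal
Complete Bouguer anomaly = -153.498 + 3.50 = -149.998 mGal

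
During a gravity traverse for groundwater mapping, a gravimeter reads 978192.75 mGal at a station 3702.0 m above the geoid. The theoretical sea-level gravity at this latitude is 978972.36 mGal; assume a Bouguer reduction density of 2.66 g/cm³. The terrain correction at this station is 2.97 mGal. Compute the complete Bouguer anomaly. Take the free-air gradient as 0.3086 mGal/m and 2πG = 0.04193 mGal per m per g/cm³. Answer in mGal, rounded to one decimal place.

Free-air correction = 0.3086 × 3702.0 = 1142.44 mGal
Free-air anomaly = 978192.75 − 978972.36 + (1142.44) = 362.83 mGal
Bouguer slab correction = 0.04193 × 2.66 × 3702.0 = 412.90 mGal
Simple Bouguer anomaly = 362.83 − (412.90) = -50.07 mGal
Complete Bouguer anomaly = -50.07 + 2.97 = -47.10 mGal

-47.1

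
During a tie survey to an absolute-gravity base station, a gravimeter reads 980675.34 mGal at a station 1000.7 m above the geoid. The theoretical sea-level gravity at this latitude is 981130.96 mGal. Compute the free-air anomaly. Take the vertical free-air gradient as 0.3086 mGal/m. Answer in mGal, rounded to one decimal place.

Free-air correction = 0.3086 × 1000.7 = 308.82 mGal
Free-air anomaly = 980675.34 − 981130.96 + (308.82) = -146.80 mGal

-146.8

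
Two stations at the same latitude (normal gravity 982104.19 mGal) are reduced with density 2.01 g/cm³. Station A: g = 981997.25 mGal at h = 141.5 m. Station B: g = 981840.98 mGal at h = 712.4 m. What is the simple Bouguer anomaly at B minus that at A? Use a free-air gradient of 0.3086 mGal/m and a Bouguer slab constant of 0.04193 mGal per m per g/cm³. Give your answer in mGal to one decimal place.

Δg_SB(A) = 981997.25 − 982104.19 + 0.3086×141.5 − 0.04193×2.01×141.5 = -75.20 mGal
Δg_SB(B) = 981840.98 − 982104.19 + 0.3086×712.4 − 0.04193×2.01×712.4 = -103.40 mGal
Difference = -103.40 − (-75.20) = -28.20 mGal

-28.2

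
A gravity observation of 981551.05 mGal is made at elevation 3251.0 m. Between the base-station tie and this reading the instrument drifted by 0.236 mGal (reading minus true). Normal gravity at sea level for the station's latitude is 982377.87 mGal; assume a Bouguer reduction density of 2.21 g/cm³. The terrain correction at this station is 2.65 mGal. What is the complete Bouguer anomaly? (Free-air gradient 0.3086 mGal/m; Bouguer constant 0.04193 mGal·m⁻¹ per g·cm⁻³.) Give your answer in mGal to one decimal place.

-122.4

Drift-corrected reading = 981551.05 − (0.236) = 981550.814 mGal
Free-air correction = 0.3086 × 3251.0 = 1003.26 mGal
Free-air anomaly = 981550.814 − 982377.87 + (1003.26) = 176.204 mGal
Bouguer slab correction = 0.04193 × 2.21 × 3251.0 = 301.25 mGal
Simple Bouguer anomaly = 176.204 − (301.25) = -125.046 mGal
Complete Bouguer anomaly = -125.046 + 2.65 = -122.396 mGal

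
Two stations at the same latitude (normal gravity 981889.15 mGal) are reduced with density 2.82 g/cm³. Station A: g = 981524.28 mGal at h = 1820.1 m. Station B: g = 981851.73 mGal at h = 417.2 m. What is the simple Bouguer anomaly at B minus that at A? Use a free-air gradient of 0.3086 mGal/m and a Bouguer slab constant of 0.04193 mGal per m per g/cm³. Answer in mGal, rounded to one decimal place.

60.4

Δg_SB(A) = 981524.28 − 981889.15 + 0.3086×1820.1 − 0.04193×2.82×1820.1 = -18.40 mGal
Δg_SB(B) = 981851.73 − 981889.15 + 0.3086×417.2 − 0.04193×2.82×417.2 = 42.00 mGal
Difference = 42.00 − (-18.40) = 60.40 mGal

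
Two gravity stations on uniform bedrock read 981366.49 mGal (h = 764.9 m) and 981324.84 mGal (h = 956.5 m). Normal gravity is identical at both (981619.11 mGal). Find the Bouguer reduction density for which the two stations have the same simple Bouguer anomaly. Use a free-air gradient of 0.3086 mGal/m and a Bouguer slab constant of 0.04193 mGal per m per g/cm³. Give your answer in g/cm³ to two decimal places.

Δg_obs = 981324.84 − 981366.49 = -41.65 mGal over Δh = 956.5 − 764.9 = 191.6 m
Equal Bouguer anomalies ⇒ Δg_obs + (0.3086 − 0.04193ρ)·Δh = 0
0.3086 − 0.04193ρ = −Δg_obs/Δh = 0.21738
ρ = (0.3086 − 0.21738) / 0.04193 = 2.18 g/cm³

2.18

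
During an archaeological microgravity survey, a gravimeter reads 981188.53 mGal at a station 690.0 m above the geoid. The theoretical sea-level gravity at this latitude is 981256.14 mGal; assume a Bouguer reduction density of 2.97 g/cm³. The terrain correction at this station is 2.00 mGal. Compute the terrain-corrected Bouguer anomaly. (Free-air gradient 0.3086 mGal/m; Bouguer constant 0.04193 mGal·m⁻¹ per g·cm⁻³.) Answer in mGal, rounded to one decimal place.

61.4

Free-air correction = 0.3086 × 690.0 = 212.93 mGal
Free-air anomaly = 981188.53 − 981256.14 + (212.93) = 145.32 mGal
Bouguer slab correction = 0.04193 × 2.97 × 690.0 = 85.93 mGal
Simple Bouguer anomaly = 145.32 − (85.93) = 59.39 mGal
Complete Bouguer anomaly = 59.39 + 2.00 = 61.39 mGal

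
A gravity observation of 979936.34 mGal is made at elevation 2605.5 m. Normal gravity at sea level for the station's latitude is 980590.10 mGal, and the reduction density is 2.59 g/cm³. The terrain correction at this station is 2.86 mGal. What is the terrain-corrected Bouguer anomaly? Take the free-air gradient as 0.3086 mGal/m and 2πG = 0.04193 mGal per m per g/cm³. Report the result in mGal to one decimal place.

Free-air correction = 0.3086 × 2605.5 = 804.06 mGal
Free-air anomaly = 979936.34 − 980590.10 + (804.06) = 150.30 mGal
Bouguer slab correction = 0.04193 × 2.59 × 2605.5 = 282.95 mGal
Simple Bouguer anomaly = 150.30 − (282.95) = -132.65 mGal
Complete Bouguer anomaly = -132.65 + 2.86 = -129.79 mGal

-129.8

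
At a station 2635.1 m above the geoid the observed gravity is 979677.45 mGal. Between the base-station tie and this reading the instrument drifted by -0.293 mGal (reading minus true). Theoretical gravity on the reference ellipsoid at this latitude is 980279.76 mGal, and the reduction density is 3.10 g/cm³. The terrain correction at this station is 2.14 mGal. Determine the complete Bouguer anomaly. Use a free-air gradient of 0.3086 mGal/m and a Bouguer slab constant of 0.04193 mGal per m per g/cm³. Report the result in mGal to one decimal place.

-129.2

Drift-corrected reading = 979677.45 − (-0.293) = 979677.743 mGal
Free-air correction = 0.3086 × 2635.1 = 813.19 mGal
Free-air anomaly = 979677.743 − 980279.76 + (813.19) = 211.173 mGal
Bouguer slab correction = 0.04193 × 3.10 × 2635.1 = 342.52 mGal
Simple Bouguer anomaly = 211.173 − (342.52) = -131.347 mGal
Complete Bouguer anomaly = -131.347 + 2.14 = -129.207 mGal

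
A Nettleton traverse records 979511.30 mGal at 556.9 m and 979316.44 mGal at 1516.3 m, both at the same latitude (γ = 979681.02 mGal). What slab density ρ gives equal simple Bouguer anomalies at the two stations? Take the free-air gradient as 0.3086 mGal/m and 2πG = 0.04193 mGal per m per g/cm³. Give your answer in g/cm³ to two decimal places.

Δg_obs = 979316.44 − 979511.30 = -194.86 mGal over Δh = 1516.3 − 556.9 = 959.4 m
Equal Bouguer anomalies ⇒ Δg_obs + (0.3086 − 0.04193ρ)·Δh = 0
0.3086 − 0.04193ρ = −Δg_obs/Δh = 0.20311
ρ = (0.3086 − 0.20311) / 0.04193 = 2.52 g/cm³

2.52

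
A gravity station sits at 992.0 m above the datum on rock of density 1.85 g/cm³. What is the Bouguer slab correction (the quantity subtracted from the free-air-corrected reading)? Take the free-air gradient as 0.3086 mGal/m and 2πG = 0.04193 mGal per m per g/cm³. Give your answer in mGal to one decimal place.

Bouguer slab correction = 0.04193 × 1.85 × 992.0 = 76.9 mGal

76.9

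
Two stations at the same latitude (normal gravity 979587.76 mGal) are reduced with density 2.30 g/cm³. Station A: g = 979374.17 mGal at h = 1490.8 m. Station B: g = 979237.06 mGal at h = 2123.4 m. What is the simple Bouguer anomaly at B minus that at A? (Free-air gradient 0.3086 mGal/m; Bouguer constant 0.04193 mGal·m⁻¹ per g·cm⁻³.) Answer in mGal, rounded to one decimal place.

Δg_SB(A) = 979374.17 − 979587.76 + 0.3086×1490.8 − 0.04193×2.30×1490.8 = 102.70 mGal
Δg_SB(B) = 979237.06 − 979587.76 + 0.3086×2123.4 − 0.04193×2.30×2123.4 = 99.80 mGal
Difference = 99.80 − (102.70) = -2.90 mGal

-2.9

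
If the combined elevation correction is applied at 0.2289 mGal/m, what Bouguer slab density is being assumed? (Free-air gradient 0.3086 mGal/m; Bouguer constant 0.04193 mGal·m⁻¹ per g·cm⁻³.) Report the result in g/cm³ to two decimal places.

1.90

0.2289 = 0.3086 − 0.04193 × ρ
ρ = (0.3086 − 0.2289) / 0.04193 = 1.90 g/cm³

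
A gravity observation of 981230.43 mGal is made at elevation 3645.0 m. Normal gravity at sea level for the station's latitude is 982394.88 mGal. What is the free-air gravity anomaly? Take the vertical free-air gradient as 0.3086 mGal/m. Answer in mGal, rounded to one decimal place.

Free-air correction = 0.3086 × 3645.0 = 1124.85 mGal
Free-air anomaly = 981230.43 − 982394.88 + (1124.85) = -39.60 mGal

-39.6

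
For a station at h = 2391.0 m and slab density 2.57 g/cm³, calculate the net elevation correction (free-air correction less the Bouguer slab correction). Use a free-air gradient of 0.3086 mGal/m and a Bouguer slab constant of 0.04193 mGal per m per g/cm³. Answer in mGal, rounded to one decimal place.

480.2

Combined gradient = 0.3086 − 0.04193 × 2.57 = 0.2008399 mGal/m
Combined elevation correction = 0.2008399 × 2391.0 = 480.2 mGal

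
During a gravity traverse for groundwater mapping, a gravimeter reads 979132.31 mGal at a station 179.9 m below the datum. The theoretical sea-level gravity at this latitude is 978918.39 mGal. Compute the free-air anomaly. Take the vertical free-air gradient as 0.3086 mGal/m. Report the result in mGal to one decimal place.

158.4

Free-air correction = 0.3086 × -179.9 = -55.52 mGal
Free-air anomaly = 979132.31 − 978918.39 + (-55.52) = 158.40 mGal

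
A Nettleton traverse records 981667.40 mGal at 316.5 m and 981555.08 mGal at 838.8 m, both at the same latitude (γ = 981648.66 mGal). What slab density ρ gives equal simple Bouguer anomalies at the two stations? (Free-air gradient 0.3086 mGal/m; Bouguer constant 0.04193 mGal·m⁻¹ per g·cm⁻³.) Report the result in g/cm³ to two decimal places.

Δg_obs = 981555.08 − 981667.40 = -112.32 mGal over Δh = 838.8 − 316.5 = 522.3 m
Equal Bouguer anomalies ⇒ Δg_obs + (0.3086 − 0.04193ρ)·Δh = 0
0.3086 − 0.04193ρ = −Δg_obs/Δh = 0.21505
ρ = (0.3086 − 0.21505) / 0.04193 = 2.23 g/cm³

2.23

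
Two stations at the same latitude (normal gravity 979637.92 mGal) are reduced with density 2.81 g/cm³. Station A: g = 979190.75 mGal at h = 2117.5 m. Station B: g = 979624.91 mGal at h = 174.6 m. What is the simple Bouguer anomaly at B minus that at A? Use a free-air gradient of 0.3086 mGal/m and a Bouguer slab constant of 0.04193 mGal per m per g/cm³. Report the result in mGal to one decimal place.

Δg_SB(A) = 979190.75 − 979637.92 + 0.3086×2117.5 − 0.04193×2.81×2117.5 = -43.20 mGal
Δg_SB(B) = 979624.91 − 979637.92 + 0.3086×174.6 − 0.04193×2.81×174.6 = 20.30 mGal
Difference = 20.30 − (-43.20) = 63.50 mGal

63.5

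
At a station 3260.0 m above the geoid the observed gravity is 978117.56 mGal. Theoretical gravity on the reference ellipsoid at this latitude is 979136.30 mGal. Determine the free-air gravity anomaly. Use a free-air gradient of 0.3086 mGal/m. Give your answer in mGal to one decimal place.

-12.7

Free-air correction = 0.3086 × 3260.0 = 1006.04 mGal
Free-air anomaly = 978117.56 − 979136.30 + (1006.04) = -12.70 mGal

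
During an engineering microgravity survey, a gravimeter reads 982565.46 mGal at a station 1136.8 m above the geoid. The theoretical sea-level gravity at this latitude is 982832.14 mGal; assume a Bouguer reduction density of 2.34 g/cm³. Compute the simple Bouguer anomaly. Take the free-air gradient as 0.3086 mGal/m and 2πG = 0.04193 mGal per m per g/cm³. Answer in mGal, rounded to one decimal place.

-27.4

Free-air correction = 0.3086 × 1136.8 = 350.82 mGal
Free-air anomaly = 982565.46 − 982832.14 + (350.82) = 84.14 mGal
Bouguer slab correction = 0.04193 × 2.34 × 1136.8 = 111.54 mGal
Simple Bouguer anomaly = 84.14 − (111.54) = -27.40 mGal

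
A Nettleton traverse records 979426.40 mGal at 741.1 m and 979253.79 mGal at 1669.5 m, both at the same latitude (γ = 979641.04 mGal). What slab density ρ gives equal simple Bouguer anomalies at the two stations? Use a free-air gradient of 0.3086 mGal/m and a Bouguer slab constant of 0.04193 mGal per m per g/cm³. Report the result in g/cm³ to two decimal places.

2.93

Δg_obs = 979253.79 − 979426.40 = -172.61 mGal over Δh = 1669.5 − 741.1 = 928.4 m
Equal Bouguer anomalies ⇒ Δg_obs + (0.3086 − 0.04193ρ)·Δh = 0
0.3086 − 0.04193ρ = −Δg_obs/Δh = 0.18592
ρ = (0.3086 − 0.18592) / 0.04193 = 2.93 g/cm³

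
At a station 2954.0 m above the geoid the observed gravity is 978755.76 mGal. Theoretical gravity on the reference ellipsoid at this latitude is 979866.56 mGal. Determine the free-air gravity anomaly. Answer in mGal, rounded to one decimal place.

Free-air correction = 0.3086 × 2954.0 = 911.60 mGal
Free-air anomaly = 978755.76 − 979866.56 + (911.60) = -199.20 mGal

-199.2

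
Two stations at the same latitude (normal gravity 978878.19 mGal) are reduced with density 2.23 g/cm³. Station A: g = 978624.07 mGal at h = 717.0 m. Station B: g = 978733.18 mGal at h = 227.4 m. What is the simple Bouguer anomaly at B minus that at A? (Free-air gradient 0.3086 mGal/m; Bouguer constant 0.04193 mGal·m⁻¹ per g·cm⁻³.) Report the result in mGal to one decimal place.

3.8

Δg_SB(A) = 978624.07 − 978878.19 + 0.3086×717.0 − 0.04193×2.23×717.0 = -99.90 mGal
Δg_SB(B) = 978733.18 − 978878.19 + 0.3086×227.4 − 0.04193×2.23×227.4 = -96.10 mGal
Difference = -96.10 − (-99.90) = 3.80 mGal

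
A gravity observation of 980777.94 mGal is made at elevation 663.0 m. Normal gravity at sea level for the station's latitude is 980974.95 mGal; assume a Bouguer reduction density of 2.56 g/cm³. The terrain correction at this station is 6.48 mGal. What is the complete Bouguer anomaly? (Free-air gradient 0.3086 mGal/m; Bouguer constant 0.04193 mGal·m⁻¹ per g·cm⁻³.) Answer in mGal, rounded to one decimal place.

Free-air correction = 0.3086 × 663.0 = 204.60 mGal
Free-air anomaly = 980777.94 − 980974.95 + (204.60) = 7.59 mGal
Bouguer slab correction = 0.04193 × 2.56 × 663.0 = 71.17 mGal
Simple Bouguer anomaly = 7.59 − (71.17) = -63.58 mGal
Complete Bouguer anomaly = -63.58 + 6.48 = -57.10 mGal

-57.1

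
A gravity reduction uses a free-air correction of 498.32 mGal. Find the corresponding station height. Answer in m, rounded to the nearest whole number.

1615

h = 498.32 / 0.3086 = 1614.78 m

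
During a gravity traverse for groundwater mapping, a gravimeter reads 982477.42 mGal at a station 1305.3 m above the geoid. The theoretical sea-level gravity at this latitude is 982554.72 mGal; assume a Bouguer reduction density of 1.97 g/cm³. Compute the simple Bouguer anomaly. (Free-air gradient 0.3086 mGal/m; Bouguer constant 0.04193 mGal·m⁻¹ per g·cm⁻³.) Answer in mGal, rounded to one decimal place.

217.7

Free-air correction = 0.3086 × 1305.3 = 402.82 mGal
Free-air anomaly = 982477.42 − 982554.72 + (402.82) = 325.52 mGal
Bouguer slab correction = 0.04193 × 1.97 × 1305.3 = 107.82 mGal
Simple Bouguer anomaly = 325.52 − (107.82) = 217.70 mGal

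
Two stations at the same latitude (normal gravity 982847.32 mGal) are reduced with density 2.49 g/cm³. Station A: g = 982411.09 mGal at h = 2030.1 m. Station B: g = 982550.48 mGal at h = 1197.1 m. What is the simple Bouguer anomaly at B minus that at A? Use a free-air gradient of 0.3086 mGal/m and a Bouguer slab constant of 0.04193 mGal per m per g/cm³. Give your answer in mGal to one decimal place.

-30.7

Δg_SB(A) = 982411.09 − 982847.32 + 0.3086×2030.1 − 0.04193×2.49×2030.1 = -21.70 mGal
Δg_SB(B) = 982550.48 − 982847.32 + 0.3086×1197.1 − 0.04193×2.49×1197.1 = -52.40 mGal
Difference = -52.40 − (-21.70) = -30.70 mGal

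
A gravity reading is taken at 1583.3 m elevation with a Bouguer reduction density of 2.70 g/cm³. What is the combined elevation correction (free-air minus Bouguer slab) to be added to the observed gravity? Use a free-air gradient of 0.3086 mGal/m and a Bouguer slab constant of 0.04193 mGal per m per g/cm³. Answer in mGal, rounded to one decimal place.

309.4

Combined gradient = 0.3086 − 0.04193 × 2.70 = 0.1953890 mGal/m
Combined elevation correction = 0.1953890 × 1583.3 = 309.4 mGal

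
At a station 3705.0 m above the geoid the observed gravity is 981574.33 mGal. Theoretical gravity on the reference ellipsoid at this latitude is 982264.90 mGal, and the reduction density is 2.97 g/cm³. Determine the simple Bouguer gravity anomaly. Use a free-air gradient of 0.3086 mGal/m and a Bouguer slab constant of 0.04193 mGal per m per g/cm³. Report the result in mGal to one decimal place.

Free-air correction = 0.3086 × 3705.0 = 1143.36 mGal
Free-air anomaly = 981574.33 − 982264.90 + (1143.36) = 452.79 mGal
Bouguer slab correction = 0.04193 × 2.97 × 3705.0 = 461.39 mGal
Simple Bouguer anomaly = 452.79 − (461.39) = -8.60 mGal

-8.6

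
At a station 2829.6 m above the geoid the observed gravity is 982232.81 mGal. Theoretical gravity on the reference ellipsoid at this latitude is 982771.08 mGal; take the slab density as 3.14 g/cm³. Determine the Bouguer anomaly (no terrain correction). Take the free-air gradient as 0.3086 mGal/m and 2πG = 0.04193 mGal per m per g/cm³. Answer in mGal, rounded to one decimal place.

Free-air correction = 0.3086 × 2829.6 = 873.21 mGal
Free-air anomaly = 982232.81 − 982771.08 + (873.21) = 334.94 mGal
Bouguer slab correction = 0.04193 × 3.14 × 2829.6 = 372.55 mGal
Simple Bouguer anomaly = 334.94 − (372.55) = -37.61 mGal

-37.6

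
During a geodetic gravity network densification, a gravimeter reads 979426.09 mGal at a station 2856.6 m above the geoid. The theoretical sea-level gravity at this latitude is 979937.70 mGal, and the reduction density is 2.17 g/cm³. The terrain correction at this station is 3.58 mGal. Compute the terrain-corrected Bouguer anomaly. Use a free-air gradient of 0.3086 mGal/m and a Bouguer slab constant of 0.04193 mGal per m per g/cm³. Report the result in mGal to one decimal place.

Free-air correction = 0.3086 × 2856.6 = 881.55 mGal
Free-air anomaly = 979426.09 − 979937.70 + (881.55) = 369.94 mGal
Bouguer slab correction = 0.04193 × 2.17 × 2856.6 = 259.92 mGal
Simple Bouguer anomaly = 369.94 − (259.92) = 110.02 mGal
Complete Bouguer anomaly = 110.02 + 3.58 = 113.60 mGal

113.6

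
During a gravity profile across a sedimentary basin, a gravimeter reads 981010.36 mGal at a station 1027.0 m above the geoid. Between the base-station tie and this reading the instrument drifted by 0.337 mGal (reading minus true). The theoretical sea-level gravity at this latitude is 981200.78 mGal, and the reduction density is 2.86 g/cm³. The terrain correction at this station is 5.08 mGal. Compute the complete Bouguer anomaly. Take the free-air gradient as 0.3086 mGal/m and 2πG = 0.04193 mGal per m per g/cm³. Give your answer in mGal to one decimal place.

8.1

Drift-corrected reading = 981010.36 − (0.337) = 981010.023 mGal
Free-air correction = 0.3086 × 1027.0 = 316.93 mGal
Free-air anomaly = 981010.023 − 981200.78 + (316.93) = 126.173 mGal
Bouguer slab correction = 0.04193 × 2.86 × 1027.0 = 123.16 mGal
Simple Bouguer anomaly = 126.173 − (123.16) = 3.013 mGal
Complete Bouguer anomaly = 3.013 + 5.08 = 8.093 mGal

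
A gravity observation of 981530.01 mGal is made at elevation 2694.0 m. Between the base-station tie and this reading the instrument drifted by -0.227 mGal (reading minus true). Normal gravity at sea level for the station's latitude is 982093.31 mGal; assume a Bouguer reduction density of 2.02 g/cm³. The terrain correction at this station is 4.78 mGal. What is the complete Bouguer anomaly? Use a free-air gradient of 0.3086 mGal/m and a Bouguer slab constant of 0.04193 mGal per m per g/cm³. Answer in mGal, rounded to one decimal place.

Drift-corrected reading = 981530.01 − (-0.227) = 981530.237 mGal
Free-air correction = 0.3086 × 2694.0 = 831.37 mGal
Free-air anomaly = 981530.237 − 982093.31 + (831.37) = 268.297 mGal
Bouguer slab correction = 0.04193 × 2.02 × 2694.0 = 228.18 mGal
Simple Bouguer anomaly = 268.297 − (228.18) = 40.117 mGal
Complete Bouguer anomaly = 40.117 + 4.78 = 44.897 mGal

44.9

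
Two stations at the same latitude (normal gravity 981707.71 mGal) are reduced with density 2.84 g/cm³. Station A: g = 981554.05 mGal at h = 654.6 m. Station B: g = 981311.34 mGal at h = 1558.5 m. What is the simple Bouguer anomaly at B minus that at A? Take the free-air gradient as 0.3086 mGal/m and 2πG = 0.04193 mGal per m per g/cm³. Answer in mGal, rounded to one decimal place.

-71.4

Δg_SB(A) = 981554.05 − 981707.71 + 0.3086×654.6 − 0.04193×2.84×654.6 = -29.60 mGal
Δg_SB(B) = 981311.34 − 981707.71 + 0.3086×1558.5 − 0.04193×2.84×1558.5 = -101.00 mGal
Difference = -101.00 − (-29.60) = -71.40 mGal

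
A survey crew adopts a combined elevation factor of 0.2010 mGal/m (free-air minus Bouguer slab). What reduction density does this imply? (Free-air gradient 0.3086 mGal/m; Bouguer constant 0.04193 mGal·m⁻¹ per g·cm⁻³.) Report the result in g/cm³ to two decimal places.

0.2010 = 0.3086 − 0.04193 × ρ
ρ = (0.3086 − 0.2010) / 0.04193 = 2.57 g/cm³

2.57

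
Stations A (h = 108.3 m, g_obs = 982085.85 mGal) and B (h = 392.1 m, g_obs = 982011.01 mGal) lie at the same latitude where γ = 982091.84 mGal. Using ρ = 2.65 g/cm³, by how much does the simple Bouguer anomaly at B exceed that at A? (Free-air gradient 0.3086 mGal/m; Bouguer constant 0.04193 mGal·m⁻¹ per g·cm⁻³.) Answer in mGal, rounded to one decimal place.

-18.8

Δg_SB(A) = 982085.85 − 982091.84 + 0.3086×108.3 − 0.04193×2.65×108.3 = 15.40 mGal
Δg_SB(B) = 982011.01 − 982091.84 + 0.3086×392.1 − 0.04193×2.65×392.1 = -3.40 mGal
Difference = -3.40 − (15.40) = -18.80 mGal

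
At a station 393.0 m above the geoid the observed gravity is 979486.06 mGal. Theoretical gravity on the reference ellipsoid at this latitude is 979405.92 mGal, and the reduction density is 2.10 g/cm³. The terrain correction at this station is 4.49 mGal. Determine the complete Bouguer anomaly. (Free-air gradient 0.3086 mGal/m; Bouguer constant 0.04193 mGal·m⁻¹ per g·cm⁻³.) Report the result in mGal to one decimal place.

171.3

Free-air correction = 0.3086 × 393.0 = 121.28 mGal
Free-air anomaly = 979486.06 − 979405.92 + (121.28) = 201.42 mGal
Bouguer slab correction = 0.04193 × 2.10 × 393.0 = 34.60 mGal
Simple Bouguer anomaly = 201.42 − (34.60) = 166.82 mGal
Complete Bouguer anomaly = 166.82 + 4.49 = 171.31 mGal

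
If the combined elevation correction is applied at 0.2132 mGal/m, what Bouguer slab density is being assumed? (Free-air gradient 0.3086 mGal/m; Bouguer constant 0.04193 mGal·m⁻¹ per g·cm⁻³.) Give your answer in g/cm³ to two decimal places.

2.28

0.2132 = 0.3086 − 0.04193 × ρ
ρ = (0.3086 − 0.2132) / 0.04193 = 2.28 g/cm³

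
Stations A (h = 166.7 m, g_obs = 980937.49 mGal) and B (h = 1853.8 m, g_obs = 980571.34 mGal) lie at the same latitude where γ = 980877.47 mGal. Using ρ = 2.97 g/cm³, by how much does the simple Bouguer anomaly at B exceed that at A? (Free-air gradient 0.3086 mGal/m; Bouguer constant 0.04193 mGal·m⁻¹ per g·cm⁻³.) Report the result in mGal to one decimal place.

Δg_SB(A) = 980937.49 − 980877.47 + 0.3086×166.7 − 0.04193×2.97×166.7 = 90.70 mGal
Δg_SB(B) = 980571.34 − 980877.47 + 0.3086×1853.8 − 0.04193×2.97×1853.8 = 35.10 mGal
Difference = 35.10 − (90.70) = -55.60 mGal

-55.6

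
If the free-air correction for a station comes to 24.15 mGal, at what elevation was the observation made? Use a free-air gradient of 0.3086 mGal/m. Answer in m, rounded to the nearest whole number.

h = 24.15 / 0.3086 = 78.26 m

78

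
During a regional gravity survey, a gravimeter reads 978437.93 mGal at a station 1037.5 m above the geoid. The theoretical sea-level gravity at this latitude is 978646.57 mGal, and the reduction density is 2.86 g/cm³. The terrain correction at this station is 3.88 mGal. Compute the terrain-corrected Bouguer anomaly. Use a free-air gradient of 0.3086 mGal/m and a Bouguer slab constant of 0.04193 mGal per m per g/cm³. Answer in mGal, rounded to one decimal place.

-9.0

Free-air correction = 0.3086 × 1037.5 = 320.17 mGal
Free-air anomaly = 978437.93 − 978646.57 + (320.17) = 111.53 mGal
Bouguer slab correction = 0.04193 × 2.86 × 1037.5 = 124.42 mGal
Simple Bouguer anomaly = 111.53 − (124.42) = -12.89 mGal
Complete Bouguer anomaly = -12.89 + 3.88 = -9.01 mGal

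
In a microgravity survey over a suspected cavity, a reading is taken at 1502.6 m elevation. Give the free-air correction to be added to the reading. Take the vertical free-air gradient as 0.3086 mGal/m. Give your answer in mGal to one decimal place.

463.7

Free-air correction = 0.3086 × 1502.6 = 463.7 mGal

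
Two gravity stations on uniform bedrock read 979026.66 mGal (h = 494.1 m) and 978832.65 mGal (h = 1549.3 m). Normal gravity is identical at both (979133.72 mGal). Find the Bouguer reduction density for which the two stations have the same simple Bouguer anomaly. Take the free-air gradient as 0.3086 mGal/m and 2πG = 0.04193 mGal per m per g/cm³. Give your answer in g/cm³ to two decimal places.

Δg_obs = 978832.65 − 979026.66 = -194.01 mGal over Δh = 1549.3 − 494.1 = 1055.2 m
Equal Bouguer anomalies ⇒ Δg_obs + (0.3086 − 0.04193ρ)·Δh = 0
0.3086 − 0.04193ρ = −Δg_obs/Δh = 0.18386
ρ = (0.3086 − 0.18386) / 0.04193 = 2.97 g/cm³

2.97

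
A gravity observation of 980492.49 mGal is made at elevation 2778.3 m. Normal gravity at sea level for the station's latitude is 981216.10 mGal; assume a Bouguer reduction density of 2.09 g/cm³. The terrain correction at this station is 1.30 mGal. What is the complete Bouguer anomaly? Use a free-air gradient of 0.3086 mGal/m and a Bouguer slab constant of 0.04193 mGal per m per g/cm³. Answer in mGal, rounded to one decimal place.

Free-air correction = 0.3086 × 2778.3 = 857.38 mGal
Free-air anomaly = 980492.49 − 981216.10 + (857.38) = 133.77 mGal
Bouguer slab correction = 0.04193 × 2.09 × 2778.3 = 243.47 mGal
Simple Bouguer anomaly = 133.77 − (243.47) = -109.70 mGal
Complete Bouguer anomaly = -109.70 + 1.30 = -108.40 mGal

-108.4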